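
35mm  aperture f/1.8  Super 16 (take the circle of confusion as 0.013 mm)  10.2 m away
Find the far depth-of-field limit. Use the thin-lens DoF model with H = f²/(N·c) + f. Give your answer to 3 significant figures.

Hyperfocal distance H = f²/(N·c) + f = 35²/(1.8 × 0.013) + 35 = 1225/0.0234 + 35 ≈ 52385.4 mm ≈ 52.39 m.
Far limit Df = s·(H − f)/(H − s) = 10200 × (52385.4 − 35) / (52385.4 − 10200) = 10200 × 52350.4 / 42185.4 ≈ 12658 mm ≈ 12.7 m.

12.7 m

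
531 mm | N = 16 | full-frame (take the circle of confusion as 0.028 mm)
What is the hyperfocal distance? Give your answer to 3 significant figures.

Hyperfocal distance H = f²/(N·c) + f = 531²/(16 × 0.028) + 531 = 281961/0.448 + 531 ≈ 629908.2 mm ≈ 630 m.

630 m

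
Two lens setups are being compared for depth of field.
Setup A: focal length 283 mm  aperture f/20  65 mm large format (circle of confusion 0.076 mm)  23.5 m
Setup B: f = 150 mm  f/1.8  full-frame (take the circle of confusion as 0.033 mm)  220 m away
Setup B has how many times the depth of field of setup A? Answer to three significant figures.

15.0

Setup A: H = 283²/(20×0.076) + 283 ≈ 52973.1 mm; DoF = Df − Dn = 42012 − 16312 ≈ 25700 mm.
Setup B: H = 150²/(1.8×0.033) + 150 ≈ 378937.9 mm; DoF = Df − Dn = 524314 − 139205 ≈ 385109 mm.
Ratio = 385109 / 25700 ≈ 15.0.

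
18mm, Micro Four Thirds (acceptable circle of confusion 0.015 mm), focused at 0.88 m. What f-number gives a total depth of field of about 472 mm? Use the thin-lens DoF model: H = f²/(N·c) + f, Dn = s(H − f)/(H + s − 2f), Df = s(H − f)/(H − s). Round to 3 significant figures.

Write h = H − f = f²/(N·c). The thin-lens limits are Dn = s·h/(h + (s−f)) and Df = s·h/(h − (s−f)), so DoF = Df − Dn = 2·s·(s−f)·h / (h² − (s−f)²).
That is a quadratic in h: DoF·h² − 2·s·(s−f)·h − DoF·(s−f)² = 0 ⇒ h = (s−f)·(s + √(s² + DoF²)) / DoF = 862 × (880 + √(880² + 472²)) / 472 = 862 × (880 + 998.591) / 472 ≈ 3430.8 mm.
Then N = f²/(c·h) = 18² / (0.015 × 3430.8) = 324 / 51.462 ≈ 6.30.

f/6.30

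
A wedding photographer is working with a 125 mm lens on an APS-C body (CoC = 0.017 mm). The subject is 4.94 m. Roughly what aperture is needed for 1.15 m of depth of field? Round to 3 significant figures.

f/21.9

Write h = H − f = f²/(N·c). The thin-lens limits are Dn = s·h/(h + (s−f)) and Df = s·h/(h − (s−f)), so DoF = Df − Dn = 2·s·(s−f)·h / (h² − (s−f)²).
That is a quadratic in h: DoF·h² − 2·s·(s−f)·h − DoF·(s−f)² = 0 ⇒ h = (s−f)·(s + √(s² + DoF²)) / DoF = 4815 × (4940 + √(4940² + 1150²)) / 1150 = 4815 × (4940 + 5072.09) / 1150 ≈ 41920 mm.
Then N = f²/(c·h) = 125² / (0.017 × 41920) = 15625 / 712.64 ≈ 21.9.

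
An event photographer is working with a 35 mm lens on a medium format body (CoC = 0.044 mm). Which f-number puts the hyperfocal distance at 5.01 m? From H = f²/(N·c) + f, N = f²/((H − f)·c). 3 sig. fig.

f/5.60

Rearrange H = f²/(N·c) + f for N: N = f² / ((H − f)·c).
N = 35² / ((5010 − 35) × 0.044) = 1225 / 218.9 ≈ 5.60.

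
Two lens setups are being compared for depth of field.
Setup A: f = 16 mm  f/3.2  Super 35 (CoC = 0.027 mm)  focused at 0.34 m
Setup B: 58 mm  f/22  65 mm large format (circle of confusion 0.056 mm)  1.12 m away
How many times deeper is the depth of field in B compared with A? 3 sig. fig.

13.6

Setup A: H = 16²/(3.2×0.027) + 16 ≈ 2979.0 mm; DoF = Df − Dn = 381.744 − 306.486 ≈ 75.258 mm.
Setup B: H = 58²/(22×0.056) + 58 ≈ 2788.5 mm; DoF = Df − Dn = 1832.9 − 806.4 ≈ 1026.5 mm.
Ratio = 1026.5 / 75.258 ≈ 13.6.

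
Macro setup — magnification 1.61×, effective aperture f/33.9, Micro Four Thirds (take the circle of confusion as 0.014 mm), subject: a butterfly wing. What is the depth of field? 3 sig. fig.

0.366 mm

At magnification m, DoF ≈ 2·N_eff·c/m² = 2 × 33.9 × 0.014 / 1.61² = 0.9492 / 2.592 ≈ 0.366 mm.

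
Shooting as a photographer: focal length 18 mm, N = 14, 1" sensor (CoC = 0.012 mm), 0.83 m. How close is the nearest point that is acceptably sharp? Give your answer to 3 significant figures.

Hyperfocal distance H = f²/(N·c) + f = 18²/(14 × 0.012) + 18 = 324/0.168 + 18 ≈ 1946.6 mm ≈ 1.947 m.
Near limit Dn = s·(H − f)/(H + s − 2f) = 830 × (1946.6 − 18) / (1946.6 + 830 − 2 × 18) = 830 × 1928.6 / 2740.6 ≈ 584.08 mm ≈ 0.584 m.

0.584 m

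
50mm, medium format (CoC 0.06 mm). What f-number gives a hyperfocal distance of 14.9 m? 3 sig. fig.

f/2.81

Rearrange H = f²/(N·c) + f for N: N = f² / ((H − f)·c).
N = 50² / ((14900 − 50) × 0.06) = 2500 / 891.0 ≈ 2.81.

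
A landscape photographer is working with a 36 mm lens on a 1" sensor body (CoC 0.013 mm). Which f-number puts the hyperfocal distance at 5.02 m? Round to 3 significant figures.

f/20

Rearrange H = f²/(N·c) + f for N: N = f² / ((H − f)·c).
N = 36² / ((5020 − 36) × 0.013) = 1296 / 64.79 ≈ 20.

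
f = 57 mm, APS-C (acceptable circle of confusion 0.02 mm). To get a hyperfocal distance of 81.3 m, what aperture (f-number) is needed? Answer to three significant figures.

Rearrange H = f²/(N·c) + f for N: N = f² / ((H − f)·c).
N = 57² / ((81300 − 57) × 0.02) = 3249 / 1625 ≈ 2.00.

f/2.00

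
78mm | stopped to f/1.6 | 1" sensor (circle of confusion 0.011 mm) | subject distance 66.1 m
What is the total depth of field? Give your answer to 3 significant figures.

Hyperfocal distance H = f²/(N·c) + f = 78²/(1.6 × 0.011) + 78 = 6084/0.0176 + 78 ≈ 345759.8 mm ≈ 345.8 m.
Near limit Dn = s·(H − f)/(H + s − 2f) = 66100 × (345759.8 − 78) / (345759.8 + 66100 − 2 × 78) = 66100 × 345681.8 / 411703.8 ≈ 55500 mm.
Far limit Df = s·(H − f)/(H − s) = 66100 × (345759.8 − 78) / (345759.8 − 66100) = 66100 × 345681.8 / 279659.8 ≈ 81705 mm.
Depth of field = Df − Dn = 81705 − 55500 ≈ 26205 mm ≈ 26.2 m.

26.2 m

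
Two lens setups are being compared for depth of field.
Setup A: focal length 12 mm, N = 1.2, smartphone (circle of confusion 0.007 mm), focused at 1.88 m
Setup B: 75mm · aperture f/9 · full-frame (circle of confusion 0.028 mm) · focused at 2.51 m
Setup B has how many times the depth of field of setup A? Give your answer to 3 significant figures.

Setup A: H = 12²/(1.2×0.007) + 12 ≈ 17154.9 mm; DoF = Df − Dn = 2109.91 − 1695.27 ≈ 414.64 mm.
Setup B: H = 75²/(9×0.028) + 75 ≈ 22396.4 mm; DoF = Df − Dn = 2817.34 − 2263.12 ≈ 554.22 mm.
Ratio = 554.22 / 414.64 ≈ 1.34.

1.34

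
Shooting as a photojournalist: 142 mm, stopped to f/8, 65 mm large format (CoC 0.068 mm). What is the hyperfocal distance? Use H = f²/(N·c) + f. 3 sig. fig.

37.2 m

Hyperfocal distance H = f²/(N·c) + f = 142²/(8 × 0.068) + 142 = 20164/0.544 + 142 ≈ 37208.2 mm ≈ 37.2 m.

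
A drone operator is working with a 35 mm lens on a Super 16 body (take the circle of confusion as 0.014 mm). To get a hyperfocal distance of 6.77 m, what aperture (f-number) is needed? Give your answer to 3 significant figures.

Rearrange H = f²/(N·c) + f for N: N = f² / ((H − f)·c).
N = 35² / ((6770 − 35) × 0.014) = 1225 / 94.29 ≈ 13.

f/13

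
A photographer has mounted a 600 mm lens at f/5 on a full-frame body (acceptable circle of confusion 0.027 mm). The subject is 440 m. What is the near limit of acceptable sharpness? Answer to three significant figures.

378 m

Hyperfocal distance H = f²/(N·c) + f = 600²/(5 × 0.027) + 600 = 360000/0.135 + 600 ≈ 2667266.7 mm ≈ 2667 m.
Near limit Dn = s·(H − f)/(H + s − 2f) = 440000 × (2667266.7 − 600) / (2667266.7 + 440000 − 2 × 600) = 440000 × 2666666.7 / 3106066.7 ≈ 377755 mm ≈ 378 m.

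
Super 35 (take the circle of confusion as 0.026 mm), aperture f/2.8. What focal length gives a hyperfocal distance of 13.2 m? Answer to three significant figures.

From H = f²/(N·c) + f, with f ≪ H: f ≈ √(H·N·c) = √(13200 × 2.8 × 0.026) = √960.96 ≈ 31.00 mm.
The +f correction barely moves this — solving exactly, f² + N·c·f − N·c·H = 0 ⇒ f = (−N·c + √((N·c)² + 4·N·c·H))/2 = (−0.0728 + √3843.8)/2 ≈ 30.963 mm, so f ≈ 31.0 mm.

31.0 mm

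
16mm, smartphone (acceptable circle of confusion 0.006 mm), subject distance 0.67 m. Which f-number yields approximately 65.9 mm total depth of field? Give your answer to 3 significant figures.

f/3.20

Write h = H − f = f²/(N·c). The thin-lens limits are Dn = s·h/(h + (s−f)) and Df = s·h/(h − (s−f)), so DoF = Df − Dn = 2·s·(s−f)·h / (h² − (s−f)²).
That is a quadratic in h: DoF·h² − 2·s·(s−f)·h − DoF·(s−f)² = 0 ⇒ h = (s−f)·(s + √(s² + DoF²)) / DoF = 654 × (670 + √(670² + 65.9²)) / 65.9 = 654 × (670 + 673.233) / 65.9 ≈ 13330 mm.
Then N = f²/(c·h) = 16² / (0.006 × 13330) = 256 / 79.982 ≈ 3.20.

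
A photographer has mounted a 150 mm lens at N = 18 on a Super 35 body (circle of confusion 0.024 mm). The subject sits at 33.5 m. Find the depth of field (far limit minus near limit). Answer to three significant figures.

Hyperfocal distance H = f²/(N·c) + f = 150²/(18 × 0.024) + 150 = 22500/0.432 + 150 ≈ 52233.3 mm ≈ 52.23 m.
Near limit Dn = s·(H − f)/(H + s − 2f) = 33500 × (52233.3 − 150) / (52233.3 + 33500 − 2 × 150) = 33500 × 52083.3 / 85433.3 ≈ 20423 mm.
Far limit Df = s·(H − f)/(H − s) = 33500 × (52233.3 − 150) / (52233.3 − 33500) = 33500 × 52083.3 / 18733.3 ≈ 93138 mm.
Depth of field = Df − Dn = 93138 − 20423 ≈ 72715 mm ≈ 72.7 m.

72.7 m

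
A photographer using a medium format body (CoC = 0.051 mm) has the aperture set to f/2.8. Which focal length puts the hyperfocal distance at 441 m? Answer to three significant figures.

251 mm

From H = f²/(N·c) + f, with f ≪ H: f ≈ √(H·N·c) = √(441000 × 2.8 × 0.051) = √62975 ≈ 250.9 mm.
The +f correction barely moves this — solving exactly, f² + N·c·f − N·c·H = 0 ⇒ f = (−N·c + √((N·c)² + 4·N·c·H))/2 = (−0.1428 + √251899)/2 ≈ 250.88 mm, so f ≈ 251 mm.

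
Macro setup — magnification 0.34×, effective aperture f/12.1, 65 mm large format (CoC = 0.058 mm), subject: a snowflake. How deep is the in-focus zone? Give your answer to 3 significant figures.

At magnification m, DoF ≈ 2·N_eff·c/m² = 2 × 12.1 × 0.058 / 0.34² = 1.404 / 0.1156 ≈ 12.1 mm.

12.1 mm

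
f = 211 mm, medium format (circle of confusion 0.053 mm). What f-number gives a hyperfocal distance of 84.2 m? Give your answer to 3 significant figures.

Rearrange H = f²/(N·c) + f for N: N = f² / ((H − f)·c).
N = 211² / ((84200 − 211) × 0.053) = 44521 / 4451 ≈ 10.

f/10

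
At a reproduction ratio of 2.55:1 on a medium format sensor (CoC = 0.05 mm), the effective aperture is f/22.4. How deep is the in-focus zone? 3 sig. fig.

At magnification m, DoF ≈ 2·N_eff·c/m² = 2 × 22.4 × 0.05 / 2.55² = 2.24 / 6.502 ≈ 0.344 mm.

0.344 mm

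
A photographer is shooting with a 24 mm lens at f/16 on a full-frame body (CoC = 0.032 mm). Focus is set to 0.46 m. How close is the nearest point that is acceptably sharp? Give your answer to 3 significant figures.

332 mm

Hyperfocal distance H = f²/(N·c) + f = 24²/(16 × 0.032) + 24 = 576/0.512 + 24 ≈ 1149.0 mm ≈ 1.149 m.
Near limit Dn = s·(H − f)/(H + s − 2f) = 460 × (1149.0 − 24) / (1149.0 + 460 − 2 × 24) = 460 × 1125.0 / 1561.0 ≈ 331.52 mm.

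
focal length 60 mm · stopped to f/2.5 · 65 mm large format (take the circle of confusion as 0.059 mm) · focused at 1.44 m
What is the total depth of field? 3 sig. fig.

163 mm

Hyperfocal distance H = f²/(N·c) + f = 60²/(2.5 × 0.059) + 60 = 3600/0.1475 + 60 ≈ 24466.8 mm ≈ 24.47 m.
Near limit Dn = s·(H − f)/(H + s − 2f) = 1440 × (24466.8 − 60) / (24466.8 + 1440 − 2 × 60) = 1440 × 24406.8 / 25786.8 ≈ 1362.94 mm.
Far limit Df = s·(H − f)/(H − s) = 1440 × (24466.8 − 60) / (24466.8 − 1440) = 1440 × 24406.8 / 23026.8 ≈ 1526.30 mm.
Depth of field = Df − Dn = 1526.30 − 1362.94 ≈ 163.36 mm.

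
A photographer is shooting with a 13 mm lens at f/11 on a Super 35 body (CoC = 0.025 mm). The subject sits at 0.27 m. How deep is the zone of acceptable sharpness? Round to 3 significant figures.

274 mm

Hyperfocal distance H = f²/(N·c) + f = 13²/(11 × 0.025) + 13 = 169/0.275 + 13 ≈ 627.5 mm ≈ 0.628 m.
Near limit Dn = s·(H − f)/(H + s − 2f) = 270 × (627.5 − 13) / (627.5 + 270 − 2 × 13) = 270 × 614.5 / 871.5 ≈ 190.38 mm.
Far limit Df = s·(H − f)/(H − s) = 270 × (627.5 − 13) / (627.5 − 270) = 270 × 614.5 / 357.5 ≈ 464.07 mm.
Depth of field = Df − Dn = 464.07 − 190.38 ≈ 273.69 mm.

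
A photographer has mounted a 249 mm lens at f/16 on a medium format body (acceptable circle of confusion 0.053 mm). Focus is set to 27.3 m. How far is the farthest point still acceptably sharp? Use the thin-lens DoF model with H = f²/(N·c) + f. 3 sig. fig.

Hyperfocal distance H = f²/(N·c) + f = 249²/(16 × 0.053) + 249 = 62001/0.848 + 249 ≈ 73363.4 mm ≈ 73.36 m.
Far limit Df = s·(H − f)/(H − s) = 27300 × (73363.4 − 249) / (73363.4 − 27300) = 27300 × 73114.4 / 46063.4 ≈ 43332 mm ≈ 43.3 m.

43.3 m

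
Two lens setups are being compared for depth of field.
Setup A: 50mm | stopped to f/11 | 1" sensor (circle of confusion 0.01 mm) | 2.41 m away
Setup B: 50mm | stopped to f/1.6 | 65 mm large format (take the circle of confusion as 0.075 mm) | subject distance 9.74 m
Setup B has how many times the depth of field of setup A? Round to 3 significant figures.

22.9

Setup A: H = 50²/(11×0.01) + 50 ≈ 22777.3 mm; DoF = Df − Dn = 2689.25 − 2183.29 ≈ 505.96 mm.
Setup B: H = 50²/(1.6×0.075) + 50 ≈ 20883.3 mm; DoF = Df − Dn = 18210 − 6648 ≈ 11562 mm.
Ratio = 11562 / 505.96 ≈ 22.9.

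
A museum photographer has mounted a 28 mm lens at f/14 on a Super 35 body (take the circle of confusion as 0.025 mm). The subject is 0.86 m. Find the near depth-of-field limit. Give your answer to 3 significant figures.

Hyperfocal distance H = f²/(N·c) + f = 28²/(14 × 0.025) + 28 = 784/0.35 + 28 ≈ 2268.0 mm ≈ 2.268 m.
Near limit Dn = s·(H − f)/(H + s − 2f) = 860 × (2268.0 − 28) / (2268.0 + 860 − 2 × 28) = 860 × 2240.0 / 3072.0 ≈ 627.08 mm ≈ 0.627 m.

0.627 m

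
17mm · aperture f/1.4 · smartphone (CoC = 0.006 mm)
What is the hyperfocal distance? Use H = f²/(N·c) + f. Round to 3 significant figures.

34.4 m

Hyperfocal distance H = f²/(N·c) + f = 17²/(1.4 × 0.006) + 17 = 289/0.0084 + 17 ≈ 34421.8 mm ≈ 34.4 m.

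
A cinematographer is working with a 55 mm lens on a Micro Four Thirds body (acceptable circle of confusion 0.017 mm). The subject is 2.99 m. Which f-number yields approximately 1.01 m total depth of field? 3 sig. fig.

Write h = H − f = f²/(N·c). The thin-lens limits are Dn = s·h/(h + (s−f)) and Df = s·h/(h − (s−f)), so DoF = Df − Dn = 2·s·(s−f)·h / (h² − (s−f)²).
That is a quadratic in h: DoF·h² − 2·s·(s−f)·h − DoF·(s−f)² = 0 ⇒ h = (s−f)·(s + √(s² + DoF²)) / DoF = 2935 × (2990 + √(2990² + 1010²)) / 1010 = 2935 × (2990 + 3155.98) / 1010 ≈ 17860 mm.
Then N = f²/(c·h) = 55² / (0.017 × 17860) = 3025 / 303.62 ≈ 9.96.

f/9.96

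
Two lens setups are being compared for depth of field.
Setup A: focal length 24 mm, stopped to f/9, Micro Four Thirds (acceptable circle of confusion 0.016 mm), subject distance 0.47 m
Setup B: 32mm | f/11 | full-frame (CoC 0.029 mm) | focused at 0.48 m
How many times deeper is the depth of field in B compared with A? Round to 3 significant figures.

Setup A: H = 24²/(9×0.016) + 24 ≈ 4024.0 mm; DoF = Df − Dn = 528.98 − 422.85 ≈ 106.13 mm.
Setup B: H = 32²/(11×0.029) + 32 ≈ 3242.0 mm; DoF = Df − Dn = 557.86 − 421.21 ≈ 136.65 mm.
Ratio = 136.65 / 106.13 ≈ 1.29.

1.29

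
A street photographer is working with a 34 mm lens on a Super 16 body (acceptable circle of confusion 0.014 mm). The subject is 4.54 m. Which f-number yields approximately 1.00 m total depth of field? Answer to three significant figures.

Write h = H − f = f²/(N·c). The thin-lens limits are Dn = s·h/(h + (s−f)) and Df = s·h/(h − (s−f)), so DoF = Df − Dn = 2·s·(s−f)·h / (h² − (s−f)²).
That is a quadratic in h: DoF·h² − 2·s·(s−f)·h − DoF·(s−f)² = 0 ⇒ h = (s−f)·(s + √(s² + DoF²)) / DoF = 4506 × (4540 + √(4540² + 1000²)) / 1000 = 4506 × (4540 + 4648.83) / 1000 ≈ 41405 mm.
Then N = f²/(c·h) = 34² / (0.014 × 41405) = 1156 / 579.67 ≈ 1.99.

f/1.99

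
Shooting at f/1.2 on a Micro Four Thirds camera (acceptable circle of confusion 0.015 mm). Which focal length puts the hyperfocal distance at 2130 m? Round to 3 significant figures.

From H = f²/(N·c) + f, with f ≪ H: f ≈ √(H·N·c) = √(2130000 × 1.2 × 0.015) = √38340 ≈ 195.8 mm.
The +f correction barely moves this — solving exactly, f² + N·c·f − N·c·H = 0 ⇒ f = (−N·c + √((N·c)² + 4·N·c·H))/2 = (−0.018 + √153360)/2 ≈ 195.80 mm, so f ≈ 196 mm.

196 mm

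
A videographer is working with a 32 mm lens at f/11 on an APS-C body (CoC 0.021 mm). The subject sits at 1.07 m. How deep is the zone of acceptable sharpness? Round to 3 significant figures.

Hyperfocal distance H = f²/(N·c) + f = 32²/(11 × 0.021) + 32 = 1024/0.231 + 32 ≈ 4464.9 mm ≈ 4.465 m.
Near limit Dn = s·(H − f)/(H + s − 2f) = 1070 × (4464.9 − 32) / (4464.9 + 1070 − 2 × 32) = 1070 × 4432.9 / 5470.9 ≈ 866.99 mm.
Far limit Df = s·(H − f)/(H − s) = 1070 × (4464.9 − 32) / (4464.9 − 1070) = 1070 × 4432.9 / 3394.9 ≈ 1397.16 mm.
Depth of field = Df − Dn = 1397.16 − 866.99 ≈ 530.17 mm ≈ 0.530 m.

0.530 m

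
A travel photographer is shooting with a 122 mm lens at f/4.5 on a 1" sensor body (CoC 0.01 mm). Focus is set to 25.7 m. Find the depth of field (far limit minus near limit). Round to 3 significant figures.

4.00 m

Hyperfocal distance H = f²/(N·c) + f = 122²/(4.5 × 0.01) + 122 = 14884/0.045 + 122 ≈ 330877.6 mm ≈ 330.9 m.
Near limit Dn = s·(H − f)/(H + s − 2f) = 25700 × (330877.6 − 122) / (330877.6 + 25700 − 2 × 122) = 25700 × 330755.6 / 356333.6 ≈ 23855.2 mm.
Far limit Df = s·(H − f)/(H − s) = 25700 × (330877.6 − 122) / (330877.6 − 25700) = 25700 × 330755.6 / 305177.6 ≈ 27854.0 mm.
Depth of field = Df − Dn = 27854.0 − 23855.2 ≈ 3998.8 mm ≈ 4.00 m.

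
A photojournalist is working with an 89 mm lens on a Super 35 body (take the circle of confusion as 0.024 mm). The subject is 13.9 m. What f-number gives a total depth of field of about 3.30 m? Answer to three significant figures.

f/2.80

Write h = H − f = f²/(N·c). The thin-lens limits are Dn = s·h/(h + (s−f)) and Df = s·h/(h − (s−f)), so DoF = Df − Dn = 2·s·(s−f)·h / (h² − (s−f)²).
That is a quadratic in h: DoF·h² − 2·s·(s−f)·h − DoF·(s−f)² = 0 ⇒ h = (s−f)·(s + √(s² + DoF²)) / DoF = 13811 × (13900 + √(13900² + 3300²)) / 3300 = 13811 × (13900 + 14286.4) / 3300 ≈ 117964 mm.
Then N = f²/(c·h) = 89² / (0.024 × 117964) = 7921 / 2831.1 ≈ 2.80.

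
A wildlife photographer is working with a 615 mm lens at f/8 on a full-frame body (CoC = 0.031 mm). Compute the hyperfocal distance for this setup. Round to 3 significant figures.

1530 m

Hyperfocal distance H = f²/(N·c) + f = 615²/(8 × 0.031) + 615 = 378225/0.248 + 615 ≈ 1525715.8 mm ≈ 1530 m.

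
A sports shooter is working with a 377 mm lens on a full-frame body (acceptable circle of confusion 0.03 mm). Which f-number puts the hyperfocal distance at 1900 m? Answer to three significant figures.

f/2.49

Rearrange H = f²/(N·c) + f for N: N = f² / ((H − f)·c).
N = 377² / ((1900000 − 377) × 0.03) = 142129 / 56989 ≈ 2.49.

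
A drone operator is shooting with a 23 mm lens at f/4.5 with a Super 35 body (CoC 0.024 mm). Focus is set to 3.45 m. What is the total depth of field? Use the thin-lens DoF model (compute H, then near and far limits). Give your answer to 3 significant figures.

Hyperfocal distance H = f²/(N·c) + f = 23²/(4.5 × 0.024) + 23 = 529/0.108 + 23 ≈ 4921.1 mm ≈ 4.921 m.
Near limit Dn = s·(H − f)/(H + s − 2f) = 3450 × (4921.1 − 23) / (4921.1 + 3450 − 2 × 23) = 3450 × 4898.1 / 8325.1 ≈ 2029.8 mm.
Far limit Df = s·(H − f)/(H − s) = 3450 × (4921.1 − 23) / (4921.1 − 3450) = 3450 × 4898.1 / 1471.1 ≈ 11486.7 mm.
Depth of field = Df − Dn = 11486.7 − 2029.8 ≈ 9456.9 mm ≈ 9.46 m.

9.46 m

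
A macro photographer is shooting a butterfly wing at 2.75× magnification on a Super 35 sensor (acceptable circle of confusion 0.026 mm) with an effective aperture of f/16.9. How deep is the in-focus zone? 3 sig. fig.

0.116 mm

At magnification m, DoF ≈ 2·N_eff·c/m² = 2 × 16.9 × 0.026 / 2.75² = 0.8788 / 7.562 ≈ 0.116 mm.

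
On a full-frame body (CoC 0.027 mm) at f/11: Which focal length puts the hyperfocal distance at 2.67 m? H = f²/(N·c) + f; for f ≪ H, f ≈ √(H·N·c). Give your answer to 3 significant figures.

28.0 mm

From H = f²/(N·c) + f, with f ≪ H: f ≈ √(H·N·c) = √(2670 × 11 × 0.027) = √792.99 ≈ 28.16 mm.
Exact: f² + N·c·f − N·c·H = 0 ⇒ f = (−N·c + √((N·c)² + 4·N·c·H))/2 = (−0.297 + √3172.0)/2 ≈ 28.012 mm ≈ 28.0 mm.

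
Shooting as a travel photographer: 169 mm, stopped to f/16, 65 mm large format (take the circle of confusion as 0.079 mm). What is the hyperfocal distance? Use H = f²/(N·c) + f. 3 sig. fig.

Hyperfocal distance H = f²/(N·c) + f = 169²/(16 × 0.079) + 169 = 28561/1.264 + 169 ≈ 22764.7 mm ≈ 22.8 m.

22.8 m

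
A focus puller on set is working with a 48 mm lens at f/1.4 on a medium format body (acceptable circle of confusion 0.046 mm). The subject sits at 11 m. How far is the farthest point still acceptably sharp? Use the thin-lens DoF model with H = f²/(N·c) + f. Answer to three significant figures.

Hyperfocal distance H = f²/(N·c) + f = 48²/(1.4 × 0.046) + 48 = 2304/0.0644 + 48 ≈ 35824.4 mm ≈ 35.82 m.
Far limit Df = s·(H − f)/(H − s) = 11000 × (35824.4 − 48) / (35824.4 − 11000) = 11000 × 35776.4 / 24824.4 ≈ 15853 mm ≈ 15.9 m.

15.9 m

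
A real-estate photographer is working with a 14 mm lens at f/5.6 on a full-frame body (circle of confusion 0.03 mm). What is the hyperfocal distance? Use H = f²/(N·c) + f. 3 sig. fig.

1.18 m

Hyperfocal distance H = f²/(N·c) + f = 14²/(5.6 × 0.03) + 14 = 196/0.168 + 14 ≈ 1180.7 mm ≈ 1.18 m.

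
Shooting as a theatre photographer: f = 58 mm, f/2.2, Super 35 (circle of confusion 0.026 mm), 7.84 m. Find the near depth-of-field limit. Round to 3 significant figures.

Hyperfocal distance H = f²/(N·c) + f = 58²/(2.2 × 0.026) + 58 = 3364/0.0572 + 58 ≈ 58869.2 mm ≈ 58.87 m.
Near limit Dn = s·(H − f)/(H + s − 2f) = 7840 × (58869.2 − 58) / (58869.2 + 7840 − 2 × 58) = 7840 × 58811.2 / 66593.2 ≈ 6923.8 mm ≈ 6.92 m.

6.92 m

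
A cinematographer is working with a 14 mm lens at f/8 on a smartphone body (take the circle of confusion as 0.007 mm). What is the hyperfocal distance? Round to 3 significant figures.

3.51 m

Hyperfocal distance H = f²/(N·c) + f = 14²/(8 × 0.007) + 14 = 196/0.056 + 14 ≈ 3514.0 mm ≈ 3.51 m.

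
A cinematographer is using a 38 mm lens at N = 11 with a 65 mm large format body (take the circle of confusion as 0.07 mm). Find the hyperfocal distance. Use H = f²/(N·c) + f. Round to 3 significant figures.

1.91 m

Hyperfocal distance H = f²/(N·c) + f = 38²/(11 × 0.07) + 38 = 1444/0.77 + 38 ≈ 1913.3 mm ≈ 1.91 m.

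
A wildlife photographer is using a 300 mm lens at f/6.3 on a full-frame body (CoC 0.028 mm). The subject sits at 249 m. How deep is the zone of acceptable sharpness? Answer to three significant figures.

318 m

Hyperfocal distance H = f²/(N·c) + f = 300²/(6.3 × 0.028) + 300 = 90000/0.1764 + 300 ≈ 510504.1 mm ≈ 510.5 m.
Near limit Dn = s·(H − f)/(H + s − 2f) = 249000 × (510504.1 − 300) / (510504.1 + 249000 − 2 × 300) = 249000 × 510204.1 / 758904.1 ≈ 167400 mm.
Far limit Df = s·(H − f)/(H − s) = 249000 × (510504.1 − 300) / (510504.1 − 249000) = 249000 × 510204.1 / 261504.1 ≈ 485808 mm.
Depth of field = Df − Dn = 485808 − 167400 ≈ 318408 mm ≈ 318 m.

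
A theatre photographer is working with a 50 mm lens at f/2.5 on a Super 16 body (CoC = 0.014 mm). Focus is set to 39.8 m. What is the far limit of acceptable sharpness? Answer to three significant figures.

89.7 m

Hyperfocal distance H = f²/(N·c) + f = 50²/(2.5 × 0.014) + 50 = 2500/0.035 + 50 ≈ 71478.6 mm ≈ 71.48 m.
Far limit Df = s·(H − f)/(H − s) = 39800 × (71478.6 − 50) / (71478.6 − 39800) = 39800 × 71428.6 / 31678.6 ≈ 89741 mm ≈ 89.7 m.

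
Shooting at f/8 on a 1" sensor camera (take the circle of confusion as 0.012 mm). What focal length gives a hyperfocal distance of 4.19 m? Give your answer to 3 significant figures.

20.0 mm

From H = f²/(N·c) + f, with f ≪ H: f ≈ √(H·N·c) = √(4190 × 8 × 0.012) = √402.24 ≈ 20.06 mm.
Exact: f² + N·c·f − N·c·H = 0 ⇒ f = (−N·c + √((N·c)² + 4·N·c·H))/2 = (−0.096 + √1609.0)/2 ≈ 20.008 mm ≈ 20.0 mm.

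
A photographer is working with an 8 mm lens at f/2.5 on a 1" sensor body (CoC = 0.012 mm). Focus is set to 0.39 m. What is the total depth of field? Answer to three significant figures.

144 mm

Hyperfocal distance H = f²/(N·c) + f = 8²/(2.5 × 0.012) + 8 = 64/0.03 + 8 ≈ 2141.3 mm ≈ 2.141 m.
Near limit Dn = s·(H − f)/(H + s − 2f) = 390 × (2141.3 − 8) / (2141.3 + 390 − 2 × 8) = 390 × 2133.3 / 2515.3 ≈ 330.77 mm.
Far limit Df = s·(H − f)/(H − s) = 390 × (2141.3 − 8) / (2141.3 − 390) = 390 × 2133.3 / 1751.3 ≈ 475.07 mm.
Depth of field = Df − Dn = 475.07 − 330.77 ≈ 144.30 mm.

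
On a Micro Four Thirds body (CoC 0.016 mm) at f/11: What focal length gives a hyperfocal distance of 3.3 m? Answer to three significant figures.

24.0 mm

From H = f²/(N·c) + f, with f ≪ H: f ≈ √(H·N·c) = √(3300 × 11 × 0.016) = √580.80 ≈ 24.10 mm.
Exact: f² + N·c·f − N·c·H = 0 ⇒ f = (−N·c + √((N·c)² + 4·N·c·H))/2 = (−0.176 + √2323.2)/2 ≈ 24.012 mm ≈ 24.0 mm.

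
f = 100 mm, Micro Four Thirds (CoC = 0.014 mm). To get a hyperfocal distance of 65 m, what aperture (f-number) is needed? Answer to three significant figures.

Rearrange H = f²/(N·c) + f for N: N = f² / ((H − f)·c).
N = 100² / ((65000 − 100) × 0.014) = 10000 / 908.6 ≈ 11.

f/11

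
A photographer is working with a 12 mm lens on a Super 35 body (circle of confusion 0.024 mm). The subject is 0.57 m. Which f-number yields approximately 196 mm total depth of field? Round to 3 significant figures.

f/1.80

Write h = H − f = f²/(N·c). The thin-lens limits are Dn = s·h/(h + (s−f)) and Df = s·h/(h − (s−f)), so DoF = Df − Dn = 2·s·(s−f)·h / (h² − (s−f)²).
That is a quadratic in h: DoF·h² − 2·s·(s−f)·h − DoF·(s−f)² = 0 ⇒ h = (s−f)·(s + √(s² + DoF²)) / DoF = 558 × (570 + √(570² + 196²)) / 196 = 558 × (570 + 602.757) / 196 ≈ 3338.8 mm.
Then N = f²/(c·h) = 12² / (0.024 × 3338.8) = 144 / 80.130 ≈ 1.80.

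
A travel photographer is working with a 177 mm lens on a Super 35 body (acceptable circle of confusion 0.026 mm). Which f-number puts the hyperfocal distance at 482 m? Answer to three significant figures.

Rearrange H = f²/(N·c) + f for N: N = f² / ((H − f)·c).
N = 177² / ((482000 − 177) × 0.026) = 31329 / 12527 ≈ 2.50.

f/2.50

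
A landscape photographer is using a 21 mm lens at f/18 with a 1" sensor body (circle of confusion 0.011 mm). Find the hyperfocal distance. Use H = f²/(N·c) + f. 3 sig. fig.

Hyperfocal distance H = f²/(N·c) + f = 21²/(18 × 0.011) + 21 = 441/0.198 + 21 ≈ 2248.3 mm ≈ 2.25 m.

2.25 m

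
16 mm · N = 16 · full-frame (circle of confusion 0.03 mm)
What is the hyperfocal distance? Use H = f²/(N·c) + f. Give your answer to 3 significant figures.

Hyperfocal distance H = f²/(N·c) + f = 16²/(16 × 0.03) + 16 = 256/0.48 + 16 ≈ 549.3 mm ≈ 0.549 m.

0.549 m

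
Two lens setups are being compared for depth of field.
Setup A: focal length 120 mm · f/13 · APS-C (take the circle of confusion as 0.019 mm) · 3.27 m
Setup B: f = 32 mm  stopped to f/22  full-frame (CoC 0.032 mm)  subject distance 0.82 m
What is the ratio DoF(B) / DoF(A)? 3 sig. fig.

3.55

Setup A: H = 120²/(13×0.019) + 120 ≈ 58419.6 mm; DoF = Df − Dn = 3456.77 − 3102.37 ≈ 354.40 mm.
Setup B: H = 32²/(22×0.032) + 32 ≈ 1486.5 mm; DoF = Df − Dn = 1789.4 − 531.9 ≈ 1257.5 mm.
Ratio = 1257.5 / 354.40 ≈ 3.55.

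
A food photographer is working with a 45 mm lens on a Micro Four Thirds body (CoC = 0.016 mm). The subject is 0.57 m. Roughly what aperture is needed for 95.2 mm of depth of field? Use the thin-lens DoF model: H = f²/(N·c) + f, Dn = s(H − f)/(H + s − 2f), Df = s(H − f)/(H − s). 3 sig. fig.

Write h = H − f = f²/(N·c). The thin-lens limits are Dn = s·h/(h + (s−f)) and Df = s·h/(h − (s−f)), so DoF = Df − Dn = 2·s·(s−f)·h / (h² − (s−f)²).
That is a quadratic in h: DoF·h² − 2·s·(s−f)·h − DoF·(s−f)² = 0 ⇒ h = (s−f)·(s + √(s² + DoF²)) / DoF = 525 × (570 + √(570² + 95.2²)) / 95.2 = 525 × (570 + 577.895) / 95.2 ≈ 6330.3 mm.
Then N = f²/(c·h) = 45² / (0.016 × 6330.3) = 2025 / 101.28 ≈ 20.

f/20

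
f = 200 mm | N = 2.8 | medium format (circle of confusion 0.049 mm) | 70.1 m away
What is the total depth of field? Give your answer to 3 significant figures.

Hyperfocal distance H = f²/(N·c) + f = 200²/(2.8 × 0.049) + 200 = 40000/0.1372 + 200 ≈ 291745.2 mm ≈ 291.7 m.
Near limit Dn = s·(H − f)/(H + s − 2f) = 70100 × (291745.2 − 200) / (291745.2 + 70100 − 2 × 200) = 70100 × 291545.2 / 361445.2 ≈ 56543 mm.
Far limit Df = s·(H − f)/(H − s) = 70100 × (291745.2 − 200) / (291745.2 − 70100) = 70100 × 291545.2 / 221645.2 ≈ 92207 mm.
Depth of field = Df − Dn = 92207 − 56543 ≈ 35664 mm ≈ 35.7 m.

35.7 m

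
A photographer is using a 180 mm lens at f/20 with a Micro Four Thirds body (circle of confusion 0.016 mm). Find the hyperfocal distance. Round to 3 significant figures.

101 m

Hyperfocal distance H = f²/(N·c) + f = 180²/(20 × 0.016) + 180 = 32400/0.32 + 180 ≈ 101430.0 mm ≈ 101 m.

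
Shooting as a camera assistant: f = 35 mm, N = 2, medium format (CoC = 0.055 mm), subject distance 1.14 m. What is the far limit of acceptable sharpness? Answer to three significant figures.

1.27 m

Hyperfocal distance H = f²/(N·c) + f = 35²/(2 × 0.055) + 35 = 1225/0.11 + 35 ≈ 11171.4 mm ≈ 11.17 m.
Far limit Df = s·(H − f)/(H − s) = 1140 × (11171.4 − 35) / (11171.4 − 1140) = 1140 × 11136.4 / 10031.4 ≈ 1265.6 mm ≈ 1.27 m.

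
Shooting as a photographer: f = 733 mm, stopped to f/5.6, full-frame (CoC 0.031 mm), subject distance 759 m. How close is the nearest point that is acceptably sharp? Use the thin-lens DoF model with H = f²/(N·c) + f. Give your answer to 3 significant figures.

610 m

Hyperfocal distance H = f²/(N·c) + f = 733²/(5.6 × 0.031) + 733 = 537289/0.1736 + 733 ≈ 3095715.7 mm ≈ 3096 m.
Near limit Dn = s·(H − f)/(H + s − 2f) = 759000 × (3095715.7 − 733) / (3095715.7 + 759000 − 2 × 733) = 759000 × 3094982.7 / 3853249.7 ≈ 609639 mm ≈ 610 m.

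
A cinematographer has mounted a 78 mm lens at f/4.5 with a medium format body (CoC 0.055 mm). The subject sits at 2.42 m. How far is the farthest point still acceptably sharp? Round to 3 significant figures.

Hyperfocal distance H = f²/(N·c) + f = 78²/(4.5 × 0.055) + 78 = 6084/0.2475 + 78 ≈ 24659.8 mm ≈ 24.66 m.
Far limit Df = s·(H − f)/(H − s) = 2420 × (24659.8 − 78) / (24659.8 − 2420) = 2420 × 24581.8 / 22239.8 ≈ 2674.8 mm ≈ 2.67 m.

2.67 m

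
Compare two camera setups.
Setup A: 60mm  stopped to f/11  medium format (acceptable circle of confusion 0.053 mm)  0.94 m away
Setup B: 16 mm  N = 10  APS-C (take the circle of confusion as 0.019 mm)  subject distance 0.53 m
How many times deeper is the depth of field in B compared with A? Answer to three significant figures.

1.73

Setup A: H = 60²/(11×0.053) + 60 ≈ 6235.0 mm; DoF = Df − Dn = 1096.22 − 822.75 ≈ 273.47 mm.
Setup B: H = 16²/(10×0.019) + 16 ≈ 1363.4 mm; DoF = Df − Dn = 856.89 − 383.65 ≈ 473.24 mm.
Ratio = 473.24 / 273.47 ≈ 1.73.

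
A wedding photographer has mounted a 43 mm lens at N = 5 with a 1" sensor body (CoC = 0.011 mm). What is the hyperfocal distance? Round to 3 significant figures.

Hyperfocal distance H = f²/(N·c) + f = 43²/(5 × 0.011) + 43 = 1849/0.055 + 43 ≈ 33661.2 mm ≈ 33.7 m.

33.7 m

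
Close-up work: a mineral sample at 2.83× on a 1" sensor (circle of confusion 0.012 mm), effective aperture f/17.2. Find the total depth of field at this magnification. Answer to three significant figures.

At magnification m, DoF ≈ 2·N_eff·c/m² = 2 × 17.2 × 0.012 / 2.83² = 0.4128 / 8.009 ≈ 0.0515 mm.

0.0515 mm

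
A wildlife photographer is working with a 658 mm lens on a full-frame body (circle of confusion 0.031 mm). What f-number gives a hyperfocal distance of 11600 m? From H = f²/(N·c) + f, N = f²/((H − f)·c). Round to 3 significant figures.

Rearrange H = f²/(N·c) + f for N: N = f² / ((H − f)·c).
N = 658² / ((11600000 − 658) × 0.031) = 432964 / 359580 ≈ 1.20.

f/1.20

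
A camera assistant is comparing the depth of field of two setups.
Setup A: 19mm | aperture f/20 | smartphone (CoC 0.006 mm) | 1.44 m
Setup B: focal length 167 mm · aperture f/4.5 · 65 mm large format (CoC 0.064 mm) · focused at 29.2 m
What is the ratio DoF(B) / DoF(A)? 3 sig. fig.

Setup A: H = 19²/(20×0.006) + 19 ≈ 3027.3 mm; DoF = Df − Dn = 2729.1 − 978.0 ≈ 1751.1 mm.
Setup B: H = 167²/(4.5×0.064) + 167 ≈ 97003.8 mm; DoF = Df − Dn = 41703 − 22465 ≈ 19238 mm.
Ratio = 19238 / 1751.1 ≈ 11.0.

11.0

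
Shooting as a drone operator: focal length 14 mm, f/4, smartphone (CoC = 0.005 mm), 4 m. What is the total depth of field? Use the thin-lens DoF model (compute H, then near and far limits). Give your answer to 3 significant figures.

Hyperfocal distance H = f²/(N·c) + f = 14²/(4 × 0.005) + 14 = 196/0.02 + 14 ≈ 9814.0 mm ≈ 9.814 m.
Near limit Dn = s·(H − f)/(H + s − 2f) = 4000 × (9814.0 − 14) / (9814.0 + 4000 − 2 × 14) = 4000 × 9800.0 / 13786.0 ≈ 2843.5 mm.
Far limit Df = s·(H − f)/(H − s) = 4000 × (9814.0 − 14) / (9814.0 − 4000) = 4000 × 9800.0 / 5814.0 ≈ 6742.3 mm.
Depth of field = Df − Dn = 6742.3 − 2843.5 ≈ 3898.8 mm ≈ 3.90 m.

3.90 m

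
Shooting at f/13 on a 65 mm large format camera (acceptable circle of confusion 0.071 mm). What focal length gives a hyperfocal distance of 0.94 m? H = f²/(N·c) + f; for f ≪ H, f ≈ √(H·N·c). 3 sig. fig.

From H = f²/(N·c) + f, with f ≪ H: f ≈ √(H·N·c) = √(940 × 13 × 0.071) = √867.62 ≈ 29.46 mm.
Exact: f² + N·c·f − N·c·H = 0 ⇒ f = (−N·c + √((N·c)² + 4·N·c·H))/2 = (−0.923 + √3471.3)/2 ≈ 28.998 mm ≈ 29.0 mm.

29.0 mm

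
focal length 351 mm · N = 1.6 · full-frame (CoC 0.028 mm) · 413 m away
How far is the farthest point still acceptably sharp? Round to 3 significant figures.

486 m

Hyperfocal distance H = f²/(N·c) + f = 351²/(1.6 × 0.028) + 351 = 123201/0.0448 + 351 ≈ 2750373.3 mm ≈ 2750 m.
Far limit Df = s·(H − f)/(H − s) = 413000 × (2750373.3 − 351) / (2750373.3 − 413000) = 413000 × 2750022.3 / 2337373.3 ≈ 485913 mm ≈ 486 m.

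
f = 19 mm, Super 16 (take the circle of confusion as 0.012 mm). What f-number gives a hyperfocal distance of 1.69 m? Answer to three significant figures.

Rearrange H = f²/(N·c) + f for N: N = f² / ((H − f)·c).
N = 19² / ((1690 − 19) × 0.012) = 361 / 20.05 ≈ 18.

f/18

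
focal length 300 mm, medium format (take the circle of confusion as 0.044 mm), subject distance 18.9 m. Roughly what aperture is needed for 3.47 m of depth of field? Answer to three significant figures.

f/10

Write h = H − f = f²/(N·c). The thin-lens limits are Dn = s·h/(h + (s−f)) and Df = s·h/(h − (s−f)), so DoF = Df − Dn = 2·s·(s−f)·h / (h² − (s−f)²).
That is a quadratic in h: DoF·h² − 2·s·(s−f)·h − DoF·(s−f)² = 0 ⇒ h = (s−f)·(s + √(s² + DoF²)) / DoF = 18600 × (18900 + √(18900² + 3470²)) / 3470 = 18600 × (18900 + 19215.9) / 3470 ≈ 204310 mm.
Then N = f²/(c·h) = 300² / (0.044 × 204310) = 90000 / 8989.6 ≈ 10.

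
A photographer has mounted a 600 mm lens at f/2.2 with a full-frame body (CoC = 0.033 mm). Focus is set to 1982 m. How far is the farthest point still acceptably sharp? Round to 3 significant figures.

3300 m

Hyperfocal distance H = f²/(N·c) + f = 600²/(2.2 × 0.033) + 600 = 360000/0.0726 + 600 ≈ 4959277.7 mm ≈ 4959 m.
Far limit Df = s·(H − f)/(H − s) = 1982000 × (4959277.7 − 600) / (4959277.7 − 1982000) = 1982000 × 4958677.7 / 2977277.7 ≈ 3301035 mm ≈ 3300 m.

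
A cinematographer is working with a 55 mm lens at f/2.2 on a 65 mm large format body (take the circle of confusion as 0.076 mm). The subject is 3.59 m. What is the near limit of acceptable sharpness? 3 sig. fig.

3.00 m

Hyperfocal distance H = f²/(N·c) + f = 55²/(2.2 × 0.076) + 55 = 3025/0.1672 + 55 ≈ 18147.1 mm ≈ 18.15 m.
Near limit Dn = s·(H − f)/(H + s − 2f) = 3590 × (18147.1 − 55) / (18147.1 + 3590 − 2 × 55) = 3590 × 18092.1 / 21627.1 ≈ 3003.2 mm ≈ 3.00 m.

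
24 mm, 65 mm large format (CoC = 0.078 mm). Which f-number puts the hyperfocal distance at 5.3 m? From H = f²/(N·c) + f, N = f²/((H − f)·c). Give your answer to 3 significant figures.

Rearrange H = f²/(N·c) + f for N: N = f² / ((H − f)·c).
N = 24² / ((5300 − 24) × 0.078) = 576 / 411.5 ≈ 1.40.

f/1.40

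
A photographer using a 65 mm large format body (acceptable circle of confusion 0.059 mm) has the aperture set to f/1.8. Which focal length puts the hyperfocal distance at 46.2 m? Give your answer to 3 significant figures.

70.0 mm

From H = f²/(N·c) + f, with f ≪ H: f ≈ √(H·N·c) = √(46200 × 1.8 × 0.059) = √4906.4 ≈ 70.05 mm.
Exact: f² + N·c·f − N·c·H = 0 ⇒ f = (−N·c + √((N·c)² + 4·N·c·H))/2 = (−0.1062 + √19626)/2 ≈ 69.993 mm ≈ 70.0 mm.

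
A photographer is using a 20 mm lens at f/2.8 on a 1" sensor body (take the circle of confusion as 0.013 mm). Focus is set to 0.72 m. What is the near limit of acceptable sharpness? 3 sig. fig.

0.677 m

Hyperfocal distance H = f²/(N·c) + f = 20²/(2.8 × 0.013) + 20 = 400/0.0364 + 20 ≈ 11009.0 mm ≈ 11.01 m.
Near limit Dn = s·(H − f)/(H + s − 2f) = 720 × (11009.0 − 20) / (11009.0 + 720 − 2 × 20) = 720 × 10989.0 / 11689.0 ≈ 676.88 mm ≈ 0.677 m.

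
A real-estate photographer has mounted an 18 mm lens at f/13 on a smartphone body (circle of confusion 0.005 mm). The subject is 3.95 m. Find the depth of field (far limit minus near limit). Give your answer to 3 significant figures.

16.5 m

Hyperfocal distance H = f²/(N·c) + f = 18²/(13 × 0.005) + 18 = 324/0.065 + 18 ≈ 5002.6 mm ≈ 5.003 m.
Near limit Dn = s·(H − f)/(H + s − 2f) = 3950 × (5002.6 − 18) / (5002.6 + 3950 − 2 × 18) = 3950 × 4984.6 / 8916.6 ≈ 2208 mm.
Far limit Df = s·(H − f)/(H − s) = 3950 × (5002.6 − 18) / (5002.6 − 3950) = 3950 × 4984.6 / 1052.6 ≈ 18705 mm.
Depth of field = Df − Dn = 18705 − 2208 ≈ 16497 mm ≈ 16.5 m.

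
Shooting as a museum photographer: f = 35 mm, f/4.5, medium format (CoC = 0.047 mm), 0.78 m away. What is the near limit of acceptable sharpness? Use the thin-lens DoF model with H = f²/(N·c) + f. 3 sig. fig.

Hyperfocal distance H = f²/(N·c) + f = 35²/(4.5 × 0.047) + 35 = 1225/0.2115 + 35 ≈ 5827.0 mm ≈ 5.827 m.
Near limit Dn = s·(H − f)/(H + s − 2f) = 780 × (5827.0 − 35) / (5827.0 + 780 − 2 × 35) = 780 × 5792.0 / 6537.0 ≈ 691.11 mm ≈ 0.691 m.

0.691 m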